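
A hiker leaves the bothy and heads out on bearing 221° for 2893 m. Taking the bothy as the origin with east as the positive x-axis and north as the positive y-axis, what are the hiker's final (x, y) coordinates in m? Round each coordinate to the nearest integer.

Leg 1 (221°, 2893 m): east 2893 sin 221° = -1897.98, north 2893 cos 221° = -2183.37
Summing: -1897.98 m east, -2183.37 m north → (-1898, -2183).

(-1898, -2183)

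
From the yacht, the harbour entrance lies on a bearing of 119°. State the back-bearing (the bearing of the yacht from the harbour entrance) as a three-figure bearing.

Back-bearing = 119° + 180° = 299°.

299°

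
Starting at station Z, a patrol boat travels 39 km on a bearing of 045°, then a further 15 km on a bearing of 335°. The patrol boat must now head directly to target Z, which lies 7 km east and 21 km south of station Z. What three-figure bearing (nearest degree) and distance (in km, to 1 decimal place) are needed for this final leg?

Leg 1 (045°, 39 km): east 39 sin 45° = 27.58, north 39 cos 45° = 27.58
Leg 2 (335°, 15 km): east 15 sin 335° = -6.34, north 15 cos 335° = 13.59
Current position: (21.24, 41.17). Target: (7, -21). Remaining: Δeast = -14.24, Δnorth = -62.17.
Bearing = atan2(-14.24, -62.17) mod 360° = 192.90°; distance = √((-14.24)² + (-62.17)²) = 63.781 km.

193°, 63.8 km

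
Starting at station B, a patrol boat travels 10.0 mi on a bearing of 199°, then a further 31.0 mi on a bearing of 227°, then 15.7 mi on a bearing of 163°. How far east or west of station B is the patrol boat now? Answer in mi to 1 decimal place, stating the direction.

21.3 mi west

Leg 1 (199°, 10.0 mi): east 10.0 sin 199° = -3.26, north 10.0 cos 199° = -9.46
Leg 2 (227°, 31.0 mi): east 31.0 sin 227° = -22.67, north 31.0 cos 227° = -21.14
Leg 3 (163°, 15.7 mi): east 15.7 sin 163° = 4.59, north 15.7 cos 163° = -15.01
Net east component: -21.34 mi.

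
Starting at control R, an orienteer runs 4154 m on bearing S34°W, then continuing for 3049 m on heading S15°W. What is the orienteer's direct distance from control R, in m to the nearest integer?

7107 m

Leg 1 (S34°W, 4154 m): east 4154 sin 214° = -2322.89, north 4154 cos 214° = -3443.82
Leg 2 (S15°W, 3049 m): east 3049 sin 195° = -789.14, north 3049 cos 195° = -2945.11
Net: -3112.03 east, -6388.93 north. Distance = √((-3112.03)² + (-6388.93)²) = 7106.556 m.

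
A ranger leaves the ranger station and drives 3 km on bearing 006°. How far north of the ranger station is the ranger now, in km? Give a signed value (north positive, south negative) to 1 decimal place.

Leg 1 (006°, 3 km): east 3 sin 6° = 0.31, north 3 cos 6° = 2.98
Net north component: 2.98 km.

3.0 km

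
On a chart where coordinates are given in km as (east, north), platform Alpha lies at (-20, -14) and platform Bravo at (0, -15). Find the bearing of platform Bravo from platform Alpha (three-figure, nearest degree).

093°

Δeast = 0 − -20 = 20.00; Δnorth = -15 − -14 = -1.00.
Bearing = atan2(Δeast, Δnorth) mod 360° = 92.86° ≈ 093°.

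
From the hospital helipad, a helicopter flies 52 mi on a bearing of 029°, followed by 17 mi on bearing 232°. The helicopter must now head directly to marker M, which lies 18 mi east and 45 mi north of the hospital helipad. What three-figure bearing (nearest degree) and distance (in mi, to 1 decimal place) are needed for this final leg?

032°, 11.7 mi

Leg 1 (029°, 52 mi): east 52 sin 29° = 25.21, north 52 cos 29° = 45.48
Leg 2 (232°, 17 mi): east 17 sin 232° = -13.40, north 17 cos 232° = -10.47
Current position: (11.81, 35.01). Target: (18, 45). Remaining: Δeast = 6.19, Δnorth = 9.99.
Bearing = atan2(6.19, 9.99) mod 360° = 31.78°; distance = √((6.19)² + (9.99)²) = 11.747 mi.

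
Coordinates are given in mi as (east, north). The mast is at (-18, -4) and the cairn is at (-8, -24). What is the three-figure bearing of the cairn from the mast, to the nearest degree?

Δeast = -8 − -18 = 10.00; Δnorth = -24 − -4 = -20.00.
Bearing = atan2(Δeast, Δnorth) mod 360° = 153.43° ≈ 153°.

153°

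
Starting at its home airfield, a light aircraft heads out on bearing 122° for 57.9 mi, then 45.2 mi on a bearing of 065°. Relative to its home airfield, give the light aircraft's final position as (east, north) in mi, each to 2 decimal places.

Leg 1 (122°, 57.9 mi): east 57.9 sin 122° = 49.10, north 57.9 cos 122° = -30.68
Leg 2 (065°, 45.2 mi): east 45.2 sin 65° = 40.97, north 45.2 cos 65° = 19.10
Summing: 90.07 mi east, -11.58 mi north → (90.07, -11.58).

(90.07, -11.58)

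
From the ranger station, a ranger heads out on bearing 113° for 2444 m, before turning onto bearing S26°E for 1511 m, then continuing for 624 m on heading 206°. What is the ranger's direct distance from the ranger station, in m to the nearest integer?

Leg 1 (113°, 2444 m): east 2444 sin 113° = 2249.71, north 2444 cos 113° = -954.95
Leg 2 (S26°E, 1511 m): east 1511 sin 154° = 662.38, north 1511 cos 154° = -1358.08
Leg 3 (206°, 624 m): east 624 sin 206° = -273.54, north 624 cos 206° = -560.85
Net: 2638.55 east, -2873.87 north. Distance = √((2638.55)² + (-2873.87)²) = 3901.421 m.

3901 m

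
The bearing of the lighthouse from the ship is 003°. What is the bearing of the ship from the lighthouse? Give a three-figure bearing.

Back-bearing = 003° + 180° = 183°.

183°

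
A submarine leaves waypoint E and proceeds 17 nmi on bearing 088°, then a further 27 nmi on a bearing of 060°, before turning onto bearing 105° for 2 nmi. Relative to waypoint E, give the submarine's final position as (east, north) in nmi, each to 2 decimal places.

Leg 1 (088°, 17 nmi): east 17 sin 88° = 16.99, north 17 cos 88° = 0.59
Leg 2 (060°, 27 nmi): east 27 sin 60° = 23.38, north 27 cos 60° = 13.50
Leg 3 (105°, 2 nmi): east 2 sin 105° = 1.93, north 2 cos 105° = -0.52
Summing: 42.30 nmi east, 13.58 nmi north → (42.30, 13.58).

(42.30, 13.58)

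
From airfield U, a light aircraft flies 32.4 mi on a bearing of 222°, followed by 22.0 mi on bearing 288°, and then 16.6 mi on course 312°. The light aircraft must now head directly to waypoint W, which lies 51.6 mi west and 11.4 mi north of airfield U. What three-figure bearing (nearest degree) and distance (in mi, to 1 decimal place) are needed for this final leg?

011°, 17.9 mi

Leg 1 (222°, 32.4 mi): east 32.4 sin 222° = -21.68, north 32.4 cos 222° = -24.08
Leg 2 (288°, 22.0 mi): east 22.0 sin 288° = -20.92, north 22.0 cos 288° = 6.80
Leg 3 (312°, 16.6 mi): east 16.6 sin 312° = -12.34, north 16.6 cos 312° = 11.11
Current position: (-54.94, -6.17). Target: (-51.6, 11.4). Remaining: Δeast = 3.34, Δnorth = 17.57.
Bearing = atan2(3.34, 17.57) mod 360° = 10.76°; distance = √((3.34)² + (17.57)²) = 17.886 mi.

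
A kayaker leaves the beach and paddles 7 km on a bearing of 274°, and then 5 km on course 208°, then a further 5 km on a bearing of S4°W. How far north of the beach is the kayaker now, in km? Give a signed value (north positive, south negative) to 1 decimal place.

-8.9 km

Leg 1 (274°, 7 km): east 7 sin 274° = -6.98, north 7 cos 274° = 0.49
Leg 2 (208°, 5 km): east 5 sin 208° = -2.35, north 5 cos 208° = -4.41
Leg 3 (S4°W, 5 km): east 5 sin 184° = -0.35, north 5 cos 184° = -4.99
Net north component: -8.91 km.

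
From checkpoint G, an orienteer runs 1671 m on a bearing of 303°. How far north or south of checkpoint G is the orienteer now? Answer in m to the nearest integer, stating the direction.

Leg 1 (303°, 1671 m): east 1671 sin 303° = -1401.42, north 1671 cos 303° = 910.09
Net north component: 910.09 m.

910 m north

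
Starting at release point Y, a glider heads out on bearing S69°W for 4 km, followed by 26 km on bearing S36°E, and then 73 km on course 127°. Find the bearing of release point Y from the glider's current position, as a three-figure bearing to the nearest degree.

Leg 1 (S69°W, 4 km): east 4 sin 249° = -3.73, north 4 cos 249° = -1.43
Leg 2 (S36°E, 26 km): east 26 sin 144° = 15.28, north 26 cos 144° = -21.03
Leg 3 (127°, 73 km): east 73 sin 127° = 58.30, north 73 cos 127° = -43.93
Net displacement: 69.85 east, -66.40 north. Direction back to start is (-69.85, 66.40): bearing = atan2(-69.85, 66.40) mod 360° = 313.55° ≈ 314°.

314°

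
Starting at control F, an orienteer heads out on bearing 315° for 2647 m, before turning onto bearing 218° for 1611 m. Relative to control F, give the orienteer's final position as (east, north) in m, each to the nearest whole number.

(-2864, 602)

Leg 1 (315°, 2647 m): east 2647 sin 315° = -1871.71, north 2647 cos 315° = 1871.71
Leg 2 (218°, 1611 m): east 1611 sin 218° = -991.83, north 1611 cos 218° = -1269.49
Summing: -2863.54 m east, 602.23 m north → (-2864, 602).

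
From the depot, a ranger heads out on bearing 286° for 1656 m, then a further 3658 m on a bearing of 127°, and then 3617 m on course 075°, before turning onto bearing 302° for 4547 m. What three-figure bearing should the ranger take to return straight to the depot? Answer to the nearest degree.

211°

Leg 1 (286°, 1656 m): east 1656 sin 286° = -1591.85, north 1656 cos 286° = 456.46
Leg 2 (127°, 3658 m): east 3658 sin 127° = 2921.41, north 3658 cos 127° = -2201.44
Leg 3 (075°, 3617 m): east 3617 sin 75° = 3493.75, north 3617 cos 75° = 936.15
Leg 4 (302°, 4547 m): east 4547 sin 302° = -3856.07, north 4547 cos 302° = 2409.54
Net displacement: 967.24 east, 1600.71 north. Direction back to start is (-967.24, -1600.71): bearing = atan2(-967.24, -1600.71) mod 360° = 211.14° ≈ 211°.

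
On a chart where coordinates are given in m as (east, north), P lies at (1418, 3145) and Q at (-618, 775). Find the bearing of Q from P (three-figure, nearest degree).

Δeast = -618 − 1418 = -2036.00; Δnorth = 775 − 3145 = -2370.00.
Bearing = atan2(Δeast, Δnorth) mod 360° = 220.66° ≈ 221°.

221°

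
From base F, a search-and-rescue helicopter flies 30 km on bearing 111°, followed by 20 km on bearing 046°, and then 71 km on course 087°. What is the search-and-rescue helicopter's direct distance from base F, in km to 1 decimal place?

113.5 km

Leg 1 (111°, 30 km): east 30 sin 111° = 28.01, north 30 cos 111° = -10.75
Leg 2 (046°, 20 km): east 20 sin 46° = 14.39, north 20 cos 46° = 13.89
Leg 3 (087°, 71 km): east 71 sin 87° = 70.90, north 71 cos 87° = 3.72
Net: 113.30 east, 6.86 north. Distance = √((113.30)² + (6.86)²) = 113.504 km.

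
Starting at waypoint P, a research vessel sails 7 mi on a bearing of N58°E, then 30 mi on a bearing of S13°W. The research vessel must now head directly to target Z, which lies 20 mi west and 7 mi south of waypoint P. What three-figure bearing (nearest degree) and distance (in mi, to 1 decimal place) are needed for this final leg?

Leg 1 (N58°E, 7 mi): east 7 sin 58° = 5.94, north 7 cos 58° = 3.71
Leg 2 (S13°W, 30 mi): east 30 sin 193° = -6.75, north 30 cos 193° = -29.23
Current position: (-0.81, -25.52). Target: (-20, -7). Remaining: Δeast = -19.19, Δnorth = 18.52.
Bearing = atan2(-19.19, 18.52) mod 360° = 313.99°; distance = √((-19.19)² + (18.52)²) = 26.669 mi.

314°, 26.7 mi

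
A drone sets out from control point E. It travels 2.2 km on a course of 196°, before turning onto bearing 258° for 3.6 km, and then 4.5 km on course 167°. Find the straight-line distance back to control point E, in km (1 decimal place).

7.9 km

Leg 1 (196°, 2.2 km): east 2.2 sin 196° = -0.61, north 2.2 cos 196° = -2.11
Leg 2 (258°, 3.6 km): east 3.6 sin 258° = -3.52, north 3.6 cos 258° = -0.75
Leg 3 (167°, 4.5 km): east 4.5 sin 167° = 1.01, north 4.5 cos 167° = -4.38
Net: -3.12 east, -7.25 north. Distance = √((-3.12)² + (-7.25)²) = 7.889 km.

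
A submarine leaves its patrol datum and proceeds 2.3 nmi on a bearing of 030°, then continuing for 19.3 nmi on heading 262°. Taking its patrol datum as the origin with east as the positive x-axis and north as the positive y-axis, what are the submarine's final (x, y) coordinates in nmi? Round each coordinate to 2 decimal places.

Leg 1 (030°, 2.3 nmi): east 2.3 sin 30° = 1.15, north 2.3 cos 30° = 1.99
Leg 2 (262°, 19.3 nmi): east 19.3 sin 262° = -19.11, north 19.3 cos 262° = -2.69
Summing: -17.96 nmi east, -0.69 nmi north → (-17.96, -0.69).

(-17.96, -0.69)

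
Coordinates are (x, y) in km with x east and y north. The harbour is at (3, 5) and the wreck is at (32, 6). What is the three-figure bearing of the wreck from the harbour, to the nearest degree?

Δeast = 32 − 3 = 29.00; Δnorth = 6 − 5 = 1.00.
Bearing = atan2(Δeast, Δnorth) mod 360° = 88.03° ≈ 088°.

088°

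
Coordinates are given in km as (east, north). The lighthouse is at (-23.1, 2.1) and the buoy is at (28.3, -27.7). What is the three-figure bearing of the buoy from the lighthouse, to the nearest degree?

120°

Δeast = 28.3 − -23.1 = 51.40; Δnorth = -27.7 − 2.1 = -29.80.
Bearing = atan2(Δeast, Δnorth) mod 360° = 120.10° ≈ 120°.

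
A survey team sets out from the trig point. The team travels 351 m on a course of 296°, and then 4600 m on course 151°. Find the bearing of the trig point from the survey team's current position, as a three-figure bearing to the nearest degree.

334°

Leg 1 (296°, 351 m): east 351 sin 296° = -315.48, north 351 cos 296° = 153.87
Leg 2 (151°, 4600 m): east 4600 sin 151° = 2230.12, north 4600 cos 151° = -4023.25
Net displacement: 1914.65 east, -3869.38 north. Direction back to start is (-1914.65, 3869.38): bearing = atan2(-1914.65, 3869.38) mod 360° = 333.67° ≈ 334°.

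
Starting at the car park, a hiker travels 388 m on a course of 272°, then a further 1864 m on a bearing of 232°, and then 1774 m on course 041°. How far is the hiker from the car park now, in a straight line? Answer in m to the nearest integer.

Leg 1 (272°, 388 m): east 388 sin 272° = -387.76, north 388 cos 272° = 13.54
Leg 2 (232°, 1864 m): east 1864 sin 232° = -1468.85, north 1864 cos 232° = -1147.59
Leg 3 (041°, 1774 m): east 1774 sin 41° = 1163.85, north 1774 cos 41° = 1338.85
Net: -692.77 east, 204.80 north. Distance = √((-692.77)² + (204.80)²) = 722.406 m.

722 m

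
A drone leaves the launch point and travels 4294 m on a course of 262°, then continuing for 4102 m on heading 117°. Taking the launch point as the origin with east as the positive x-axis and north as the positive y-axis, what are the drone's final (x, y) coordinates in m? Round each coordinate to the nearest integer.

Leg 1 (262°, 4294 m): east 4294 sin 262° = -4252.21, north 4294 cos 262° = -597.61
Leg 2 (117°, 4102 m): east 4102 sin 117° = 3654.91, north 4102 cos 117° = -1862.27
Summing: -597.30 m east, -2459.88 m north → (-597, -2460).

(-597, -2460)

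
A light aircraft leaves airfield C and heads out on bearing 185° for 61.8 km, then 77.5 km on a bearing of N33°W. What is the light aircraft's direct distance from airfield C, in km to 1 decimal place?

Leg 1 (185°, 61.8 km): east 61.8 sin 185° = -5.39, north 61.8 cos 185° = -61.56
Leg 2 (N33°W, 77.5 km): east 77.5 sin 327° = -42.21, north 77.5 cos 327° = 65.00
Net: -47.60 east, 3.43 north. Distance = √((-47.60)² + (3.43)²) = 47.719 km.

47.7 km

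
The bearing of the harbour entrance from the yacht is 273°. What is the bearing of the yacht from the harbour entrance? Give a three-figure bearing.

Back-bearing = 273° − 180° = 093°.

093°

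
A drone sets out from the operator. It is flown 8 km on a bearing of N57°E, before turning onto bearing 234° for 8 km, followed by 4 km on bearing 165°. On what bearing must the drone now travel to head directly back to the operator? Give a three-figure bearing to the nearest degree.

Leg 1 (N57°E, 8 km): east 8 sin 57° = 6.71, north 8 cos 57° = 4.36
Leg 2 (234°, 8 km): east 8 sin 234° = -6.47, north 8 cos 234° = -4.70
Leg 3 (165°, 4 km): east 4 sin 165° = 1.04, north 4 cos 165° = -3.86
Net displacement: 1.27 east, -4.21 north. Direction back to start is (-1.27, 4.21): bearing = atan2(-1.27, 4.21) mod 360° = 343.18° ≈ 343°.

343°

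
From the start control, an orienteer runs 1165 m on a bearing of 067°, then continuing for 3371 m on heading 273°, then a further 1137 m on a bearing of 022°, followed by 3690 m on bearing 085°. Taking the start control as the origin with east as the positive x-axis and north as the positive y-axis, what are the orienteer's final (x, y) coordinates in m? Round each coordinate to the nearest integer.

(1808, 2007)

Leg 1 (067°, 1165 m): east 1165 sin 67° = 1072.39, north 1165 cos 67° = 455.20
Leg 2 (273°, 3371 m): east 3371 sin 273° = -3366.38, north 3371 cos 273° = 176.42
Leg 3 (022°, 1137 m): east 1137 sin 22° = 425.93, north 1137 cos 22° = 1054.21
Leg 4 (085°, 3690 m): east 3690 sin 85° = 3675.96, north 3690 cos 85° = 321.60
Summing: 1807.89 m east, 2007.44 m north → (1808, 2007).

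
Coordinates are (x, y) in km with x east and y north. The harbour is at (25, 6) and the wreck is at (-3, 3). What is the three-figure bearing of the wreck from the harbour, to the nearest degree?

264°

Δeast = -3 − 25 = -28.00; Δnorth = 3 − 6 = -3.00.
Bearing = atan2(Δeast, Δnorth) mod 360° = 263.88° ≈ 264°.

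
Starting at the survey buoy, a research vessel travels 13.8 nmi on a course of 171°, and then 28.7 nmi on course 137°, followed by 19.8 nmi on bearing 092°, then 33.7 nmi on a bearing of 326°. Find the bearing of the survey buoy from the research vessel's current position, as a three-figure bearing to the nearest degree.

288°

Leg 1 (171°, 13.8 nmi): east 13.8 sin 171° = 2.16, north 13.8 cos 171° = -13.63
Leg 2 (137°, 28.7 nmi): east 28.7 sin 137° = 19.57, north 28.7 cos 137° = -20.99
Leg 3 (092°, 19.8 nmi): east 19.8 sin 92° = 19.79, north 19.8 cos 92° = -0.69
Leg 4 (326°, 33.7 nmi): east 33.7 sin 326° = -18.84, north 33.7 cos 326° = 27.94
Net displacement: 22.68 east, -7.37 north. Direction back to start is (-22.68, 7.37): bearing = atan2(-22.68, 7.37) mod 360° = 288.01° ≈ 288°.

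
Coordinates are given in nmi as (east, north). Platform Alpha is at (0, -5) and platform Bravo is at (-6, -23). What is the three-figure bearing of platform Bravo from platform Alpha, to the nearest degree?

198°

Δeast = -6 − 0 = -6.00; Δnorth = -23 − -5 = -18.00.
Bearing = atan2(Δeast, Δnorth) mod 360° = 198.43° ≈ 198°.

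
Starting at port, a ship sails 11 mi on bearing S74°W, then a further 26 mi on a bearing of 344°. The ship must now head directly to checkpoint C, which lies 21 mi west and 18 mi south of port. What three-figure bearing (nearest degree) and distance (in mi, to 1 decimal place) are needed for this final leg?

185°, 40.1 mi

Leg 1 (S74°W, 11 mi): east 11 sin 254° = -10.57, north 11 cos 254° = -3.03
Leg 2 (344°, 26 mi): east 26 sin 344° = -7.17, north 26 cos 344° = 24.99
Current position: (-17.74, 21.96). Target: (-21, -18). Remaining: Δeast = -3.26, Δnorth = -39.96.
Bearing = atan2(-3.26, -39.96) mod 360° = 184.66°; distance = √((-3.26)² + (-39.96)²) = 40.094 mi.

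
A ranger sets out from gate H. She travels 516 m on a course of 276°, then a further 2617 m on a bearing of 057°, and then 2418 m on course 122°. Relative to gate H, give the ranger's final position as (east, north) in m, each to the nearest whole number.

(3732, 198)

Leg 1 (276°, 516 m): east 516 sin 276° = -513.17, north 516 cos 276° = 53.94
Leg 2 (057°, 2617 m): east 2617 sin 57° = 2194.80, north 2617 cos 57° = 1425.32
Leg 3 (122°, 2418 m): east 2418 sin 122° = 2050.58, north 2418 cos 122° = -1281.34
Summing: 3732.21 m east, 197.91 m north → (3732, 198).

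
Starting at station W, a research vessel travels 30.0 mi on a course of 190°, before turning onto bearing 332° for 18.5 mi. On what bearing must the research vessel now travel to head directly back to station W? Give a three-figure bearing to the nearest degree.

046°

Leg 1 (190°, 30.0 mi): east 30.0 sin 190° = -5.21, north 30.0 cos 190° = -29.54
Leg 2 (332°, 18.5 mi): east 18.5 sin 332° = -8.69, north 18.5 cos 332° = 16.33
Net displacement: -13.89 east, -13.21 north. Direction back to start is (13.89, 13.21): bearing = atan2(13.89, 13.21) mod 360° = 46.45° ≈ 046°.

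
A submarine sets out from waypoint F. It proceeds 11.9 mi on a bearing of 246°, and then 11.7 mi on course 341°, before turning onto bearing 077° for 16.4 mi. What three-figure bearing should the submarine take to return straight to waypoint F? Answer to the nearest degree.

187°

Leg 1 (246°, 11.9 mi): east 11.9 sin 246° = -10.87, north 11.9 cos 246° = -4.84
Leg 2 (341°, 11.7 mi): east 11.7 sin 341° = -3.81, north 11.7 cos 341° = 11.06
Leg 3 (077°, 16.4 mi): east 16.4 sin 77° = 15.98, north 16.4 cos 77° = 3.69
Net displacement: 1.30 east, 9.91 north. Direction back to start is (-1.30, -9.91): bearing = atan2(-1.30, -9.91) mod 360° = 187.47° ≈ 187°.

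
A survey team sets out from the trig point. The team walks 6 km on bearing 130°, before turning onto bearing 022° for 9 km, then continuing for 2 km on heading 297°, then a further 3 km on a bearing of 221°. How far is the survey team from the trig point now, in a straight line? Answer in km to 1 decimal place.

5.3 km

Leg 1 (130°, 6 km): east 6 sin 130° = 4.60, north 6 cos 130° = -3.86
Leg 2 (022°, 9 km): east 9 sin 22° = 3.37, north 9 cos 22° = 8.34
Leg 3 (297°, 2 km): east 2 sin 297° = -1.78, north 2 cos 297° = 0.91
Leg 4 (221°, 3 km): east 3 sin 221° = -1.97, north 3 cos 221° = -2.26
Net: 4.22 east, 3.13 north. Distance = √((4.22)² + (3.13)²) = 5.253 km.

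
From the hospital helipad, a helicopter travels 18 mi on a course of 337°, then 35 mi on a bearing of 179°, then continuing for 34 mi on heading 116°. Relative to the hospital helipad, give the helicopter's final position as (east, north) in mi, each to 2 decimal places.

Leg 1 (337°, 18 mi): east 18 sin 337° = -7.03, north 18 cos 337° = 16.57
Leg 2 (179°, 35 mi): east 35 sin 179° = 0.61, north 35 cos 179° = -34.99
Leg 3 (116°, 34 mi): east 34 sin 116° = 30.56, north 34 cos 116° = -14.90
Summing: 24.14 mi east, -33.33 mi north → (24.14, -33.33).

(24.14, -33.33)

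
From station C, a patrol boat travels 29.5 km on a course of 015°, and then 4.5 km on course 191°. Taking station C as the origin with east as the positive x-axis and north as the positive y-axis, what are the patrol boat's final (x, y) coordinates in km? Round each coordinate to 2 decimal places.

(6.78, 24.08)

Leg 1 (015°, 29.5 km): east 29.5 sin 15° = 7.64, north 29.5 cos 15° = 28.49
Leg 2 (191°, 4.5 km): east 4.5 sin 191° = -0.86, north 4.5 cos 191° = -4.42
Summing: 6.78 km east, 24.08 km north → (6.78, 24.08).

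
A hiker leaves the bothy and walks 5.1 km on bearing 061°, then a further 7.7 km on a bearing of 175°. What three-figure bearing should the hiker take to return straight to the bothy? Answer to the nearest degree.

Leg 1 (061°, 5.1 km): east 5.1 sin 61° = 4.46, north 5.1 cos 61° = 2.47
Leg 2 (175°, 7.7 km): east 7.7 sin 175° = 0.67, north 7.7 cos 175° = -7.67
Net displacement: 5.13 east, -5.20 north. Direction back to start is (-5.13, 5.20): bearing = atan2(-5.13, 5.20) mod 360° = 315.37° ≈ 315°.

315°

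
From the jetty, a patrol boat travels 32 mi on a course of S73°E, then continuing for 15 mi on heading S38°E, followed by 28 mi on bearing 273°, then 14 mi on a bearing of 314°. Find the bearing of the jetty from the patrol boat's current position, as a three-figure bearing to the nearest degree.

350°

Leg 1 (S73°E, 32 mi): east 32 sin 107° = 30.60, north 32 cos 107° = -9.36
Leg 2 (S38°E, 15 mi): east 15 sin 142° = 9.23, north 15 cos 142° = -11.82
Leg 3 (273°, 28 mi): east 28 sin 273° = -27.96, north 28 cos 273° = 1.47
Leg 4 (314°, 14 mi): east 14 sin 314° = -10.07, north 14 cos 314° = 9.73
Net displacement: 1.80 east, -9.99 north. Direction back to start is (-1.80, 9.99): bearing = atan2(-1.80, 9.99) mod 360° = 349.76° ≈ 350°.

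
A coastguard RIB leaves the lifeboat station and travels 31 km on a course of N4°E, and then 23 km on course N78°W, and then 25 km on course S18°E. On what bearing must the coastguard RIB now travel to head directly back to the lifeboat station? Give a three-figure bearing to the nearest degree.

Leg 1 (N4°E, 31 km): east 31 sin 4° = 2.16, north 31 cos 4° = 30.92
Leg 2 (N78°W, 23 km): east 23 sin 282° = -22.50, north 23 cos 282° = 4.78
Leg 3 (S18°E, 25 km): east 25 sin 162° = 7.73, north 25 cos 162° = -23.78
Net displacement: -12.61 east, 11.93 north. Direction back to start is (12.61, -11.93): bearing = atan2(12.61, -11.93) mod 360° = 133.41° ≈ 133°.

133°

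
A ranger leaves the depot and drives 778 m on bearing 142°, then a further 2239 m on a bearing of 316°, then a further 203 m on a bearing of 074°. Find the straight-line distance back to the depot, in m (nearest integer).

Leg 1 (142°, 778 m): east 778 sin 142° = 478.98, north 778 cos 142° = -613.07
Leg 2 (316°, 2239 m): east 2239 sin 316° = -1555.34, north 2239 cos 316° = 1610.60
Leg 3 (074°, 203 m): east 203 sin 74° = 195.14, north 203 cos 74° = 55.95
Net: -881.22 east, 1053.48 north. Distance = √((-881.22)² + (1053.48)²) = 1373.454 m.

1373 m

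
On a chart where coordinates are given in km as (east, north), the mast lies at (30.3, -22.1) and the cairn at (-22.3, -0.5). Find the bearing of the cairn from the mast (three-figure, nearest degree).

292°

Δeast = -22.3 − 30.3 = -52.60; Δnorth = -0.5 − -22.1 = 21.60.
Bearing = atan2(Δeast, Δnorth) mod 360° = 292.33° ≈ 292°.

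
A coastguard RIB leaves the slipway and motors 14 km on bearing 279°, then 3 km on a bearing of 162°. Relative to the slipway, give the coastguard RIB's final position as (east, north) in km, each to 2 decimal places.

(-12.90, -0.66)

Leg 1 (279°, 14 km): east 14 sin 279° = -13.83, north 14 cos 279° = 2.19
Leg 2 (162°, 3 km): east 3 sin 162° = 0.93, north 3 cos 162° = -2.85
Summing: -12.90 km east, -0.66 km north → (-12.90, -0.66).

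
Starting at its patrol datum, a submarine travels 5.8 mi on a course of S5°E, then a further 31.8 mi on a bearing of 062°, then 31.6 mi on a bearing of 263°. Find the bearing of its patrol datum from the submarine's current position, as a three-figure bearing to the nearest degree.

152°

Leg 1 (S5°E, 5.8 mi): east 5.8 sin 175° = 0.51, north 5.8 cos 175° = -5.78
Leg 2 (062°, 31.8 mi): east 31.8 sin 62° = 28.08, north 31.8 cos 62° = 14.93
Leg 3 (263°, 31.6 mi): east 31.6 sin 263° = -31.36, north 31.6 cos 263° = -3.85
Net displacement: -2.78 east, 5.30 north. Direction back to start is (2.78, -5.30): bearing = atan2(2.78, -5.30) mod 360° = 152.31° ≈ 152°.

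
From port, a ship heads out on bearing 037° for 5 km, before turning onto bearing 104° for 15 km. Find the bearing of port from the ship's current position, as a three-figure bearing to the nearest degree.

Leg 1 (037°, 5 km): east 5 sin 37° = 3.01, north 5 cos 37° = 3.99
Leg 2 (104°, 15 km): east 15 sin 104° = 14.55, north 15 cos 104° = -3.63
Net displacement: 17.56 east, 0.36 north. Direction back to start is (-17.56, -0.36): bearing = atan2(-17.56, -0.36) mod 360° = 268.81° ≈ 269°.

269°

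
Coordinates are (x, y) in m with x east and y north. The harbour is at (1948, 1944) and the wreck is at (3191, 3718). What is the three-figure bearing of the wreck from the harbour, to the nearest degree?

035°

Δeast = 3191 − 1948 = 1243.00; Δnorth = 3718 − 1944 = 1774.00.
Bearing = atan2(Δeast, Δnorth) mod 360° = 35.02° ≈ 035°.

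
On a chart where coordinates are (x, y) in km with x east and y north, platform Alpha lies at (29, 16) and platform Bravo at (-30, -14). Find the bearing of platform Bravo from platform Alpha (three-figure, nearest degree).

243°

Δeast = -30 − 29 = -59.00; Δnorth = -14 − 16 = -30.00.
Bearing = atan2(Δeast, Δnorth) mod 360° = 243.05° ≈ 243°.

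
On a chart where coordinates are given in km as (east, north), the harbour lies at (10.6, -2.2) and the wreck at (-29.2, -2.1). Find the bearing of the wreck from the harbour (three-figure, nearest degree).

Δeast = -29.2 − 10.6 = -39.80; Δnorth = -2.1 − -2.2 = 0.10.
Bearing = atan2(Δeast, Δnorth) mod 360° = 270.14° ≈ 270°.

270°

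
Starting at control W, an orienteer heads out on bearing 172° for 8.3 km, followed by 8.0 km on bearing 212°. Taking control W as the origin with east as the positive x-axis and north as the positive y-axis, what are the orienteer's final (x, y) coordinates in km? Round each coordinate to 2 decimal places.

Leg 1 (172°, 8.3 km): east 8.3 sin 172° = 1.16, north 8.3 cos 172° = -8.22
Leg 2 (212°, 8.0 km): east 8.0 sin 212° = -4.24, north 8.0 cos 212° = -6.78
Summing: -3.08 km east, -15.00 km north → (-3.08, -15.00).

(-3.08, -15.00)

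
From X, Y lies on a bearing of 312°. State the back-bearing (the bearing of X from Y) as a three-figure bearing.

Back-bearing = 312° − 180° = 132°.

132°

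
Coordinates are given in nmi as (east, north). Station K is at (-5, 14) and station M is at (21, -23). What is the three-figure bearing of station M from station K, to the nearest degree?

145°

Δeast = 21 − -5 = 26.00; Δnorth = -23 − 14 = -37.00.
Bearing = atan2(Δeast, Δnorth) mod 360° = 144.90° ≈ 145°.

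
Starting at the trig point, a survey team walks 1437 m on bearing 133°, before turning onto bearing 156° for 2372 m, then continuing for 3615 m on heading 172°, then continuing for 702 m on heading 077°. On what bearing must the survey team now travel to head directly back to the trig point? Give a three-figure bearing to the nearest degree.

Leg 1 (133°, 1437 m): east 1437 sin 133° = 1050.96, north 1437 cos 133° = -980.03
Leg 2 (156°, 2372 m): east 2372 sin 156° = 964.78, north 2372 cos 156° = -2166.93
Leg 3 (172°, 3615 m): east 3615 sin 172° = 503.11, north 3615 cos 172° = -3579.82
Leg 4 (077°, 702 m): east 702 sin 77° = 684.01, north 702 cos 77° = 157.92
Net displacement: 3202.85 east, -6568.86 north. Direction back to start is (-3202.85, 6568.86): bearing = atan2(-3202.85, 6568.86) mod 360° = 334.01° ≈ 334°.

334°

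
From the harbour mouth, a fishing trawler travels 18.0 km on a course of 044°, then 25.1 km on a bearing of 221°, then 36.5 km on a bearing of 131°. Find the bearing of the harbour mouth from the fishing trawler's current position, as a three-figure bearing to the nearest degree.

Leg 1 (044°, 18.0 km): east 18.0 sin 44° = 12.50, north 18.0 cos 44° = 12.95
Leg 2 (221°, 25.1 km): east 25.1 sin 221° = -16.47, north 25.1 cos 221° = -18.94
Leg 3 (131°, 36.5 km): east 36.5 sin 131° = 27.55, north 36.5 cos 131° = -23.95
Net displacement: 23.58 east, -29.94 north. Direction back to start is (-23.58, 29.94): bearing = atan2(-23.58, 29.94) mod 360° = 321.77° ≈ 322°.

322°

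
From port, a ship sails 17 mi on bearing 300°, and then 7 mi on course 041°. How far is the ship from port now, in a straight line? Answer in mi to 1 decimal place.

Leg 1 (300°, 17 mi): east 17 sin 300° = -14.72, north 17 cos 300° = 8.50
Leg 2 (041°, 7 mi): east 7 sin 41° = 4.59, north 7 cos 41° = 5.28
Net: -10.13 east, 13.78 north. Distance = √((-10.13)² + (13.78)²) = 17.105 mi.

17.1 mi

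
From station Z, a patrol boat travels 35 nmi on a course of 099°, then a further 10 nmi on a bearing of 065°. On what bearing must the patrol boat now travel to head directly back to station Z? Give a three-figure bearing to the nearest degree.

272°

Leg 1 (099°, 35 nmi): east 35 sin 99° = 34.57, north 35 cos 99° = -5.48
Leg 2 (065°, 10 nmi): east 10 sin 65° = 9.06, north 10 cos 65° = 4.23
Net displacement: 43.63 east, -1.25 north. Direction back to start is (-43.63, 1.25): bearing = atan2(-43.63, 1.25) mod 360° = 271.64° ≈ 272°.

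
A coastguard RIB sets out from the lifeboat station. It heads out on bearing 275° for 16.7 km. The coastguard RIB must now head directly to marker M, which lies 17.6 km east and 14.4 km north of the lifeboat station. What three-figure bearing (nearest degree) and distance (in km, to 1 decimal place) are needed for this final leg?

069°, 36.6 km

Leg 1 (275°, 16.7 km): east 16.7 sin 275° = -16.64, north 16.7 cos 275° = 1.46
Current position: (-16.64, 1.46). Target: (17.6, 14.4). Remaining: Δeast = 34.24, Δnorth = 12.94.
Bearing = atan2(34.24, 12.94) mod 360° = 69.29°; distance = √((34.24)² + (12.94)²) = 36.602 km.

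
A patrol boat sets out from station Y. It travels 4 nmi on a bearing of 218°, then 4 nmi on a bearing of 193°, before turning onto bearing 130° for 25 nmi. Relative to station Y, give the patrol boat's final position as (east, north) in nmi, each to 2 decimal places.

(15.79, -23.12)

Leg 1 (218°, 4 nmi): east 4 sin 218° = -2.46, north 4 cos 218° = -3.15
Leg 2 (193°, 4 nmi): east 4 sin 193° = -0.90, north 4 cos 193° = -3.90
Leg 3 (130°, 25 nmi): east 25 sin 130° = 19.15, north 25 cos 130° = -16.07
Summing: 15.79 nmi east, -23.12 nmi north → (15.79, -23.12).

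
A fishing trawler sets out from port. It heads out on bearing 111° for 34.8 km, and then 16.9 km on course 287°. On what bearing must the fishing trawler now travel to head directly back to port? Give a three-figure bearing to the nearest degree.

Leg 1 (111°, 34.8 km): east 34.8 sin 111° = 32.49, north 34.8 cos 111° = -12.47
Leg 2 (287°, 16.9 km): east 16.9 sin 287° = -16.16, north 16.9 cos 287° = 4.94
Net displacement: 16.33 east, -7.53 north. Direction back to start is (-16.33, 7.53): bearing = atan2(-16.33, 7.53) mod 360° = 294.76° ≈ 295°.

295°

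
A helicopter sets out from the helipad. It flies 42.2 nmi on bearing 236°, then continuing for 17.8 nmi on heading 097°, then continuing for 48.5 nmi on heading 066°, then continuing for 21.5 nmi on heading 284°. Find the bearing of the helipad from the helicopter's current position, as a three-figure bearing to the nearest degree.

Leg 1 (236°, 42.2 nmi): east 42.2 sin 236° = -34.99, north 42.2 cos 236° = -23.60
Leg 2 (097°, 17.8 nmi): east 17.8 sin 97° = 17.67, north 17.8 cos 97° = -2.17
Leg 3 (066°, 48.5 nmi): east 48.5 sin 66° = 44.31, north 48.5 cos 66° = 19.73
Leg 4 (284°, 21.5 nmi): east 21.5 sin 284° = -20.86, north 21.5 cos 284° = 5.20
Net displacement: 6.13 east, -0.84 north. Direction back to start is (-6.13, 0.84): bearing = atan2(-6.13, 0.84) mod 360° = 277.80° ≈ 278°.

278°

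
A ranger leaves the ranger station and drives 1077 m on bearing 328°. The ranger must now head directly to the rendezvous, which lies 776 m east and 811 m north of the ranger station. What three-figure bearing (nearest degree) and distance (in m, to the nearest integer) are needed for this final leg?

094°, 1351 m

Leg 1 (328°, 1077 m): east 1077 sin 328° = -570.72, north 1077 cos 328° = 913.35
Current position: (-570.72, 913.35). Target: (776, 811). Remaining: Δeast = 1346.72, Δnorth = -102.35.
Bearing = atan2(1346.72, -102.35) mod 360° = 94.35°; distance = √((1346.72)² + (-102.35)²) = 1350.607 m.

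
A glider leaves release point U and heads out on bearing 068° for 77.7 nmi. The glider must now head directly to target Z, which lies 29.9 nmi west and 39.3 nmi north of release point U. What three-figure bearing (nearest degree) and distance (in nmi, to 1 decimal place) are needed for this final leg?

Leg 1 (068°, 77.7 nmi): east 77.7 sin 68° = 72.04, north 77.7 cos 68° = 29.11
Current position: (72.04, 29.11). Target: (-29.9, 39.3). Remaining: Δeast = -101.94, Δnorth = 10.19.
Bearing = atan2(-101.94, 10.19) mod 360° = 275.71°; distance = √((-101.94)² + (10.19)²) = 102.451 nmi.

276°, 102.5 nmi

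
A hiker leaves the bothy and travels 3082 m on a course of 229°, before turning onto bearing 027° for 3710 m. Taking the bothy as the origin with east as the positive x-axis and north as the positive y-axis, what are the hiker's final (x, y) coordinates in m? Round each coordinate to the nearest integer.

Leg 1 (229°, 3082 m): east 3082 sin 229° = -2326.01, north 3082 cos 229° = -2021.97
Leg 2 (027°, 3710 m): east 3710 sin 27° = 1684.30, north 3710 cos 27° = 3305.63
Summing: -641.71 m east, 1283.66 m north → (-642, 1284).

(-642, 1284)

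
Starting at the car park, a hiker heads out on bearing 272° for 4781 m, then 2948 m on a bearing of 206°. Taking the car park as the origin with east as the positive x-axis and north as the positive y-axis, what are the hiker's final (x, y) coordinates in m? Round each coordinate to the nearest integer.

Leg 1 (272°, 4781 m): east 4781 sin 272° = -4778.09, north 4781 cos 272° = 166.85
Leg 2 (206°, 2948 m): east 2948 sin 206° = -1292.32, north 2948 cos 206° = -2649.64
Summing: -6070.41 m east, -2482.79 m north → (-6070, -2483).

(-6070, -2483)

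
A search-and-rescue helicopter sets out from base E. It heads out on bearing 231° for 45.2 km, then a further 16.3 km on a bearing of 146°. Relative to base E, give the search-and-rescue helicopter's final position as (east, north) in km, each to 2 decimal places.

Leg 1 (231°, 45.2 km): east 45.2 sin 231° = -35.13, north 45.2 cos 231° = -28.45
Leg 2 (146°, 16.3 km): east 16.3 sin 146° = 9.11, north 16.3 cos 146° = -13.51
Summing: -26.01 km east, -41.96 km north → (-26.01, -41.96).

(-26.01, -41.96)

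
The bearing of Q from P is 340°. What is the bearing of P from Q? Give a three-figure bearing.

Back-bearing = 340° − 180° = 160°.

160°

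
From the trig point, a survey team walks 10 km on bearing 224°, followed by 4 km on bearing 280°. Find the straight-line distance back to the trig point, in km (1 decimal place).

12.7 km

Leg 1 (224°, 10 km): east 10 sin 224° = -6.95, north 10 cos 224° = -7.19
Leg 2 (280°, 4 km): east 4 sin 280° = -3.94, north 4 cos 280° = 0.69
Net: -10.89 east, -6.50 north. Distance = √((-10.89)² + (-6.50)²) = 12.678 km.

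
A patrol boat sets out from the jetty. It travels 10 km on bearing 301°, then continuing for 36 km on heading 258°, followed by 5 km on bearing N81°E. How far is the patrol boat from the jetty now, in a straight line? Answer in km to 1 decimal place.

Leg 1 (301°, 10 km): east 10 sin 301° = -8.57, north 10 cos 301° = 5.15
Leg 2 (258°, 36 km): east 36 sin 258° = -35.21, north 36 cos 258° = -7.48
Leg 3 (N81°E, 5 km): east 5 sin 81° = 4.94, north 5 cos 81° = 0.78
Net: -38.85 east, -1.55 north. Distance = √((-38.85)² + (-1.55)²) = 38.878 km.

38.9 km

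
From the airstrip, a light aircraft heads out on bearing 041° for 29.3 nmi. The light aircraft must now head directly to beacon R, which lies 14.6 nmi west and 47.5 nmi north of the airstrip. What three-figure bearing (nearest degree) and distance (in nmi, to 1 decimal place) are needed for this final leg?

307°, 42.3 nmi

Leg 1 (041°, 29.3 nmi): east 29.3 sin 41° = 19.22, north 29.3 cos 41° = 22.11
Current position: (19.22, 22.11). Target: (-14.6, 47.5). Remaining: Δeast = -33.82, Δnorth = 25.39.
Bearing = atan2(-33.82, 25.39) mod 360° = 306.89°; distance = √((-33.82)² + (25.39)²) = 42.290 nmi.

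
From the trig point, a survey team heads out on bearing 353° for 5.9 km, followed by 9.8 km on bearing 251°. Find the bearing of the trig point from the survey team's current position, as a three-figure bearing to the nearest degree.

105°

Leg 1 (353°, 5.9 km): east 5.9 sin 353° = -0.72, north 5.9 cos 353° = 5.86
Leg 2 (251°, 9.8 km): east 9.8 sin 251° = -9.27, north 9.8 cos 251° = -3.19
Net displacement: -9.99 east, 2.67 north. Direction back to start is (9.99, -2.67): bearing = atan2(9.99, -2.67) mod 360° = 104.95° ≈ 105°.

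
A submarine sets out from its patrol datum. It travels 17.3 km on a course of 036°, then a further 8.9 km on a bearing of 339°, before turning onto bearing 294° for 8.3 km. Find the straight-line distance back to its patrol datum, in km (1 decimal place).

Leg 1 (036°, 17.3 km): east 17.3 sin 36° = 10.17, north 17.3 cos 36° = 14.00
Leg 2 (339°, 8.9 km): east 8.9 sin 339° = -3.19, north 8.9 cos 339° = 8.31
Leg 3 (294°, 8.3 km): east 8.3 sin 294° = -7.58, north 8.3 cos 294° = 3.38
Net: -0.60 east, 25.68 north. Distance = √((-0.60)² + (25.68)²) = 25.688 km.

25.7 km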